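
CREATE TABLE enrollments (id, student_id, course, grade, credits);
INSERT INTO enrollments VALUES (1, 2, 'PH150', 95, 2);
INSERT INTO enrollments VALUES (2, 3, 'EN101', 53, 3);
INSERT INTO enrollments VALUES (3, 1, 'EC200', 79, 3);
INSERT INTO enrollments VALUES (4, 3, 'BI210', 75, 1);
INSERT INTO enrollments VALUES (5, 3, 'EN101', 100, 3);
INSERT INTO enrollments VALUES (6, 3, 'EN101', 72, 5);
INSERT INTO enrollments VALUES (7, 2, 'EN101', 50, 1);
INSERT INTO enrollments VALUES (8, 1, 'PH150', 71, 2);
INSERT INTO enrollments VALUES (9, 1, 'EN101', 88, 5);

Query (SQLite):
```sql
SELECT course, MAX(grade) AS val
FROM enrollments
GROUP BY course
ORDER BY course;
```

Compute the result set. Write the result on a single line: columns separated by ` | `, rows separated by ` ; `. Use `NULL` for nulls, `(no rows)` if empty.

BI210 | 75 ; EC200 | 79 ; EN101 | 100 ; PH150 | 95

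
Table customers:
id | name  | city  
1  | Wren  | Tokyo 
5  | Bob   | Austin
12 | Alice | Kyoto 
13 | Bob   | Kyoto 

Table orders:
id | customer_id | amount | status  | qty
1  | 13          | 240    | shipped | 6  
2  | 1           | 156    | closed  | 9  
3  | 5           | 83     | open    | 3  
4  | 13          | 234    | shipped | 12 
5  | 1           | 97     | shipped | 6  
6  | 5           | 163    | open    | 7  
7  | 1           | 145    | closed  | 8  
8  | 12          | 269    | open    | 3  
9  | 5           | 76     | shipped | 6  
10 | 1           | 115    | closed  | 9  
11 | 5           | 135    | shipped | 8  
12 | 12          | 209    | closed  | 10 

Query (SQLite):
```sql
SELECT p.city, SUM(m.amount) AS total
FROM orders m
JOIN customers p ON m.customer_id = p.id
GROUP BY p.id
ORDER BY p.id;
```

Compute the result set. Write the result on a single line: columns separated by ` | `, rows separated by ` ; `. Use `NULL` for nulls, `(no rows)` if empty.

Tokyo | 513 ; Austin | 457 ; Kyoto | 478 ; Kyoto | 474

Join each orders row to its customers via customer_id.
Group joined rows by customers.id; compute SUM(m.amount) per group.
  1: ids {2, 5, 7, 10} → SUM(m.amount)=513
  5: ids {3, 6, 9, 11} → SUM(m.amount)=457
  12: ids {8, 12} → SUM(m.amount)=478
  13: ids {1, 4} → SUM(m.amount)=474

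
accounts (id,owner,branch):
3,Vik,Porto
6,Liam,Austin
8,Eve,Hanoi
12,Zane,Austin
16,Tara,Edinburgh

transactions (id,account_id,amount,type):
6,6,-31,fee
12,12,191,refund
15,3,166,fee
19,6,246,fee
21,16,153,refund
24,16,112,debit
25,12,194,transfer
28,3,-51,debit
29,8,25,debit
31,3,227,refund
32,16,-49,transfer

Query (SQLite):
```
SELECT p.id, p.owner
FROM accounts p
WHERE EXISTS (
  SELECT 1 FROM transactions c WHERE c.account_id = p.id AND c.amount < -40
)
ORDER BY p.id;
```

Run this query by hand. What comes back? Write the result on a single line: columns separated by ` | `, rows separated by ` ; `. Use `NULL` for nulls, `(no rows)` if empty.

For each accounts row, check whether any transactions with matching account_id has amount < -40.
Keep rows where that is true.

3 | Vik ; 16 | Tara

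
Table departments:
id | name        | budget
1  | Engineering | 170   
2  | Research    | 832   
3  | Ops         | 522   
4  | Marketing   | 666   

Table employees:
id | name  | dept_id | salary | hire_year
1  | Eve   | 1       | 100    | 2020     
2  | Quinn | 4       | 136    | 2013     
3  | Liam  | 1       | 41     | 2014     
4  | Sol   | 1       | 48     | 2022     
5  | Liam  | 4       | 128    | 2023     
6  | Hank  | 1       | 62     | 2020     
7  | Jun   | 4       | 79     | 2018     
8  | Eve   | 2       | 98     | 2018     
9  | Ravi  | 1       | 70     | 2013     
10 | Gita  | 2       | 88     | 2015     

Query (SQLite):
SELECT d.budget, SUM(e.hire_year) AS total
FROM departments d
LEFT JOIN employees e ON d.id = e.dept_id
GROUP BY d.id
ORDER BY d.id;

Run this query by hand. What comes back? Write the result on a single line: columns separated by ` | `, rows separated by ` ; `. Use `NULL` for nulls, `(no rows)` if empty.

LEFT JOIN keeps every departments row; unmatched ones get NULL for employees columns.
Group by departments.id and compute SUM(e.hire_year). SUM over an all-NULL group is NULL.
  1: ids {1, 3, 4, 6, 9} → SUM(e.hire_year)=10089
  2: ids {8, 10} → SUM(e.hire_year)=4033
  3: ids {—} → SUM(e.hire_year)=NULL
  4: ids {2, 5, 7} → SUM(e.hire_year)=6054

170 | 10089 ; 832 | 4033 ; 522 | NULL ; 666 | 6054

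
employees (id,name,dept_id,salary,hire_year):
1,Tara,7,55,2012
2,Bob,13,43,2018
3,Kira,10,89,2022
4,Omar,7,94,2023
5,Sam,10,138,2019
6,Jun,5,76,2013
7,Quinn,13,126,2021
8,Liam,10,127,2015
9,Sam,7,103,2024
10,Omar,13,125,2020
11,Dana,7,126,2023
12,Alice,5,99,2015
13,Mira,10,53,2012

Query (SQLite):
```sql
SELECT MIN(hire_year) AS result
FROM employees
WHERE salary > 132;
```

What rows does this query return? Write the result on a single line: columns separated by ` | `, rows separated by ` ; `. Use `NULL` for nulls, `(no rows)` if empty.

Rows where salary > 132 → hire_year values: [2019].
MIN of non-NULL values = 2019.

2019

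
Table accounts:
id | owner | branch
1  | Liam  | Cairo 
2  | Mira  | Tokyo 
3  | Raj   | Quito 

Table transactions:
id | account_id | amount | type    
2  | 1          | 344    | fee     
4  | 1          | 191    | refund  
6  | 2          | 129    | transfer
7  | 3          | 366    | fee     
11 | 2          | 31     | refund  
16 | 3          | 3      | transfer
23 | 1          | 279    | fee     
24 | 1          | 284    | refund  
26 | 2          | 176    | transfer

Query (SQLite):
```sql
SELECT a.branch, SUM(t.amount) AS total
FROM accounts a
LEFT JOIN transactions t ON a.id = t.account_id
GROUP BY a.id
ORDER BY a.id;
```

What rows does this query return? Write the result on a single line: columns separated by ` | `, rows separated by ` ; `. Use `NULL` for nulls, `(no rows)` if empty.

Cairo | 1098 ; Tokyo | 336 ; Quito | 369

LEFT JOIN keeps every accounts row; unmatched ones get NULL for transactions columns.
Group by accounts.id and compute SUM(t.amount). SUM over an all-NULL group is NULL.
  1: ids {2, 4, 23, 24} → SUM(t.amount)=1098
  2: ids {6, 11, 26} → SUM(t.amount)=336
  3: ids {7, 16} → SUM(t.amount)=369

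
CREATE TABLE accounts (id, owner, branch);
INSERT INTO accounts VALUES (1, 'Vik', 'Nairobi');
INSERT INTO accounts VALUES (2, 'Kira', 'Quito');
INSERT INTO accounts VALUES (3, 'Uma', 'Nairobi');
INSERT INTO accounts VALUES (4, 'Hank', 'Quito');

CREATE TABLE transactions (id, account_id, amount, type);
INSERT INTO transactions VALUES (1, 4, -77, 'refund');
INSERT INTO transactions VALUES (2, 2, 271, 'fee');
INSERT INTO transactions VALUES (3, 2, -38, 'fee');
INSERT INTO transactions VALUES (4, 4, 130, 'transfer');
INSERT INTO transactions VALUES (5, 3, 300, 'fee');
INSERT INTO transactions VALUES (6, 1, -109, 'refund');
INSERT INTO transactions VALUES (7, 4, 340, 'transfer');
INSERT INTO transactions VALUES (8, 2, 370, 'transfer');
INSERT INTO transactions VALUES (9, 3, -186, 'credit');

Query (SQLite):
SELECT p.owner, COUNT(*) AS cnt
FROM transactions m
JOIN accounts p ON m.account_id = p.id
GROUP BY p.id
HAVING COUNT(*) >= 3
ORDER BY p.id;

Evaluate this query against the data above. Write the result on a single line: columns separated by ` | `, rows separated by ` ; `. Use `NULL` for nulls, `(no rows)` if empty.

Kira | 3 ; Hank | 3

Join each transactions row to its accounts via account_id.
Group joined rows by accounts.id; compute COUNT(*) per group.
HAVING: keep groups with count ≥ 3.
  1: ids {6} → COUNT(*)=1
  2: ids {2, 3, 8} → COUNT(*)=3
  3: ids {5, 9} → COUNT(*)=2
  4: ids {1, 4, 7} → COUNT(*)=3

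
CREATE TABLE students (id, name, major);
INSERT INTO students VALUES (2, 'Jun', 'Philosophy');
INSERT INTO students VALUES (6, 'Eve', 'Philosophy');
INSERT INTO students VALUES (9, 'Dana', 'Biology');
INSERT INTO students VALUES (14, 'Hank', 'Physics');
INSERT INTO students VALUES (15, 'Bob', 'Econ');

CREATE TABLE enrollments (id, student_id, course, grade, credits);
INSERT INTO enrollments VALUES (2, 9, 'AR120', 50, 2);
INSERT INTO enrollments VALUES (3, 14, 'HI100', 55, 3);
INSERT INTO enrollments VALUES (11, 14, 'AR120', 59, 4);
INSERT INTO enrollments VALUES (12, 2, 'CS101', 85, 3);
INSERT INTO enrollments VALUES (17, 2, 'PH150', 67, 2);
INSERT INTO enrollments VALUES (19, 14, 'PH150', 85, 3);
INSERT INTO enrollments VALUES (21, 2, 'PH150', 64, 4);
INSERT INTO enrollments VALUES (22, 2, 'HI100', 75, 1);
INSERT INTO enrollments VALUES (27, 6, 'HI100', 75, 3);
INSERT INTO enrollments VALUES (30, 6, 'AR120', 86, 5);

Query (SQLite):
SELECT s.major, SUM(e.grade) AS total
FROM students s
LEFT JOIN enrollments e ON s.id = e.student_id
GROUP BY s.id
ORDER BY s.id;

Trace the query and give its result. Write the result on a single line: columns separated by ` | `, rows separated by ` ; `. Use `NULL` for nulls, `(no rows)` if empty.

Philosophy | 291 ; Philosophy | 161 ; Biology | 50 ; Physics | 199 ; Econ | NULL

LEFT JOIN keeps every students row; unmatched ones get NULL for enrollments columns.
Group by students.id and compute SUM(e.grade). SUM over an all-NULL group is NULL.
  2: ids {12, 17, 21, 22} → SUM(e.grade)=291
  6: ids {27, 30} → SUM(e.grade)=161
  9: ids {2} → SUM(e.grade)=50
  14: ids {3, 11, 19} → SUM(e.grade)=199
  15: ids {—} → SUM(e.grade)=NULL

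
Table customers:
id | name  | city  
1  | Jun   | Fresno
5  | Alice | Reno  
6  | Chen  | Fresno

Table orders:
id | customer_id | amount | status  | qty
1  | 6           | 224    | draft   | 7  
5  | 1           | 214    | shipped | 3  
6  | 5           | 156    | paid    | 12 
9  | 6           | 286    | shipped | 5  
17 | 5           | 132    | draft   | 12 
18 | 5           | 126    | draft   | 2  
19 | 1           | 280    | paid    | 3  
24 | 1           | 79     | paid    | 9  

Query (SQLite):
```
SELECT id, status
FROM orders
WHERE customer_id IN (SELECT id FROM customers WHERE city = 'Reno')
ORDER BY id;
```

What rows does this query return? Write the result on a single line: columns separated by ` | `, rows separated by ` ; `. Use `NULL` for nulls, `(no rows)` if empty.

Inner query: customers.id where city = 'Reno'.
Outer: keep orders rows whose customer_id is in that set.
Inner query → {5}

6 | paid ; 17 | draft ; 18 | draft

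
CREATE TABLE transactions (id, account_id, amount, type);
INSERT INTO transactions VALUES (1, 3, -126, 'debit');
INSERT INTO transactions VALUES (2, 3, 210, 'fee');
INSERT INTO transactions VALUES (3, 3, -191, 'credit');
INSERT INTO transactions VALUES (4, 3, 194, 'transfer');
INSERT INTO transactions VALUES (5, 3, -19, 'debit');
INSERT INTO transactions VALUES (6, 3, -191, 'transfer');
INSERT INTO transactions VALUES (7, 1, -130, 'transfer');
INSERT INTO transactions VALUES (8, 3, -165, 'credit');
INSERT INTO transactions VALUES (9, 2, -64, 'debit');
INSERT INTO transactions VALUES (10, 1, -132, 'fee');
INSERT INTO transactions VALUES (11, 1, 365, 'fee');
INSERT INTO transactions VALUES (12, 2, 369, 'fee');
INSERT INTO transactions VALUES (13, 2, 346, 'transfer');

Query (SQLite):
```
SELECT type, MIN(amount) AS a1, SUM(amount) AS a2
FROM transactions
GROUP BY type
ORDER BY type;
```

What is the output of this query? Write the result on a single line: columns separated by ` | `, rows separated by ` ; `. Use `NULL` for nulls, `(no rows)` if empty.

credit | -191 | -356 ; debit | -126 | -209 ; fee | -132 | 812 ; transfer | -191 | 219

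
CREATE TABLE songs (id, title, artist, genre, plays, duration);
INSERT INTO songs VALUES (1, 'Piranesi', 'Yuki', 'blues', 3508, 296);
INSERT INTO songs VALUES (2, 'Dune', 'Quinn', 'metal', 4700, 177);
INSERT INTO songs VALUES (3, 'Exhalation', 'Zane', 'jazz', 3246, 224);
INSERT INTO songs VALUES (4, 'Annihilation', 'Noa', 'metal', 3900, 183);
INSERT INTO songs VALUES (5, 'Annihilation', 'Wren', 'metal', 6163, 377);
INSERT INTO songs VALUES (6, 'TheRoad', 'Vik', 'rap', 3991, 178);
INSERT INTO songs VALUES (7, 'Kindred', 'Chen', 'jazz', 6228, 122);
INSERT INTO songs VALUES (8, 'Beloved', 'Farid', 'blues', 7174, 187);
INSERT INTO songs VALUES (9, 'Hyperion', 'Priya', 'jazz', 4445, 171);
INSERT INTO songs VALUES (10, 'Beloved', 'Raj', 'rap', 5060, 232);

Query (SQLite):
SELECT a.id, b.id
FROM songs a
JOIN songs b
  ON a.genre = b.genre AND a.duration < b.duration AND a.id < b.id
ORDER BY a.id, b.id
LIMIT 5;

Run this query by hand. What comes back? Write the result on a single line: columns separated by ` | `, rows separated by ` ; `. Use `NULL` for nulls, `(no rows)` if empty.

2 | 4 ; 2 | 5 ; 4 | 5 ; 6 | 10 ; 7 | 9

Pairs (a,b) with same genre, a.duration < b.duration, a.id < b.id.
genre groups: blues:{1,8} jazz:{3,7,9} metal:{2,4,5} rap:{6,10}
Ordered by (a.id, b.id); first 5.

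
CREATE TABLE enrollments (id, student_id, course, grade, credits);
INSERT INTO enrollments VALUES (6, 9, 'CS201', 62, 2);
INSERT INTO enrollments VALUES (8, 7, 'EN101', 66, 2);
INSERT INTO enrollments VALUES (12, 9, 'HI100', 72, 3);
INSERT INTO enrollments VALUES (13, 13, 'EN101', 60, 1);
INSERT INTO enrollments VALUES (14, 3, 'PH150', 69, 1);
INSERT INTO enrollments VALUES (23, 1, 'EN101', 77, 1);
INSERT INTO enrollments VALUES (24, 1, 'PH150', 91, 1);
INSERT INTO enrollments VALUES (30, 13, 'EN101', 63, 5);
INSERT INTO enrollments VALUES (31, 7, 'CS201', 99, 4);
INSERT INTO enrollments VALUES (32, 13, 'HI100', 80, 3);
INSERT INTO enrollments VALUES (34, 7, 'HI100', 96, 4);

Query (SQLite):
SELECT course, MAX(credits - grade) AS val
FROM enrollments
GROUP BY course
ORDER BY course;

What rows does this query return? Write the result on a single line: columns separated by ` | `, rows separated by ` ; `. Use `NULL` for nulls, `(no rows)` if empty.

For each row compute credits - grade.
Group by course; take MAX of the expression per group.
  CS201: ids {6, 31} → MAX(credits - grade)=-60
  EN101: ids {8, 13, 23, 30} → MAX(credits - grade)=-58
  HI100: ids {12, 32, 34} → MAX(credits - grade)=-69
  PH150: ids {14, 24} → MAX(credits - grade)=-68

CS201 | -60 ; EN101 | -58 ; HI100 | -69 ; PH150 | -68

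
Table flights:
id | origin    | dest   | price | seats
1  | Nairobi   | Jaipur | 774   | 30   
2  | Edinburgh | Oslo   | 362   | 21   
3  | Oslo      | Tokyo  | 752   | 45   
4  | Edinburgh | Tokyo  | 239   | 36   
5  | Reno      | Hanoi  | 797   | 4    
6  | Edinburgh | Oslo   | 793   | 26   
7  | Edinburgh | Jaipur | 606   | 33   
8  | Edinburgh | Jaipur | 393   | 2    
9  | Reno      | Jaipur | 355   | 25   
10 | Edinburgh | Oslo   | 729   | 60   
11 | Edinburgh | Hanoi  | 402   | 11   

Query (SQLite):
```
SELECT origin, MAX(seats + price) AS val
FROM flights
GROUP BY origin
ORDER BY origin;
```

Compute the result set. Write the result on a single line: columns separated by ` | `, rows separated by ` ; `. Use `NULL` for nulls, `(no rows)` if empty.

Edinburgh | 819 ; Nairobi | 804 ; Oslo | 797 ; Reno | 801

For each row compute seats + price.
Group by origin; take MAX of the expression per group.
  Edinburgh: ids {2, 4, 6, 7, 8, 10, 11} → MAX(seats + price)=819
  Nairobi: ids {1} → MAX(seats + price)=804
  Oslo: ids {3} → MAX(seats + price)=797
  Reno: ids {5, 9} → MAX(seats + price)=801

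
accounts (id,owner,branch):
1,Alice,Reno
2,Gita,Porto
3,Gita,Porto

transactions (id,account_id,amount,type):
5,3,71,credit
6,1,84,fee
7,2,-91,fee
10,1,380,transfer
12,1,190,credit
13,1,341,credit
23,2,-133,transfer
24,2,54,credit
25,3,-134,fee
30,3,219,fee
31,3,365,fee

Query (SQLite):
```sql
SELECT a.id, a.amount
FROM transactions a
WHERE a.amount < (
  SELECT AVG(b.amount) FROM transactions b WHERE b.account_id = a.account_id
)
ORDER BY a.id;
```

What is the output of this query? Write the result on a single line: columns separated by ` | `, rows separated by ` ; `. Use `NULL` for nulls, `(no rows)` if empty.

5 | 71 ; 6 | 84 ; 7 | -91 ; 12 | 190 ; 23 | -133 ; 25 | -134

For each transactions row a, compute AVG(amount) over rows sharing a.account_id.
Keep row a if a.amount < that per-group AVG.
  account_id=1: AVG(amount) = 248.75
  account_id=2: AVG(amount) = -56.666667
  account_id=3: AVG(amount) = 130.25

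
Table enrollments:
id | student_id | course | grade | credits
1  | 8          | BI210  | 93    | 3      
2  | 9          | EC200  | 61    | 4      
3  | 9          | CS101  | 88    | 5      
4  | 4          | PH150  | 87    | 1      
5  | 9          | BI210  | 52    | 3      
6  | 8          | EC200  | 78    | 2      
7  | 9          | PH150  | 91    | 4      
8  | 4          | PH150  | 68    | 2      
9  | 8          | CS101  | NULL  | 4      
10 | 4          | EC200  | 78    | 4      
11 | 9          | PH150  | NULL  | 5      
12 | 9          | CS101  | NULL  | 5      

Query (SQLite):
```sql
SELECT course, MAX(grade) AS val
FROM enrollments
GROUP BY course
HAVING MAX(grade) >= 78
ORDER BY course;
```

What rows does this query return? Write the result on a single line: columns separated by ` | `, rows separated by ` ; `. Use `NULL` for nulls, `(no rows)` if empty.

Partition enrollments by course; compute MAX(grade) within each group.
HAVING: keep groups where MAX(grade) >= 78.
  BI210: ids {1, 5} → MAX(grade)=93
  CS101: ids {3, 9, 12} → MAX(grade)=88
  EC200: ids {2, 6, 10} → MAX(grade)=78
  PH150: ids {4, 7, 8, 11} → MAX(grade)=91

BI210 | 93 ; CS101 | 88 ; EC200 | 78 ; PH150 | 91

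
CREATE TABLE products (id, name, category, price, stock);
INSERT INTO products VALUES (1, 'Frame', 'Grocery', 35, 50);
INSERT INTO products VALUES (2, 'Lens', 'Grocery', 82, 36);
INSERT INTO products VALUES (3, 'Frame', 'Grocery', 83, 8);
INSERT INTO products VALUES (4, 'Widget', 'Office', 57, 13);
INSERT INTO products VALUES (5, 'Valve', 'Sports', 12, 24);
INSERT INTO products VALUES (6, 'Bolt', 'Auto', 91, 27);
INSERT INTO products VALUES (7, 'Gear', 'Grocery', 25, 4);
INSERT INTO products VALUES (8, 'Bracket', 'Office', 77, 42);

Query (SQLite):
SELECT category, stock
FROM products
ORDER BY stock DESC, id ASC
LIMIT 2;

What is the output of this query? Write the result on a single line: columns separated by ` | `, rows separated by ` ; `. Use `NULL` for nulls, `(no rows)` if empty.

Grocery | 50 ; Office | 42

Sort by stock desc, tiebreak id asc: (50, id=1), (42, id=8), (36, id=2), (27, id=6), (24, id=5) …. Take first 2.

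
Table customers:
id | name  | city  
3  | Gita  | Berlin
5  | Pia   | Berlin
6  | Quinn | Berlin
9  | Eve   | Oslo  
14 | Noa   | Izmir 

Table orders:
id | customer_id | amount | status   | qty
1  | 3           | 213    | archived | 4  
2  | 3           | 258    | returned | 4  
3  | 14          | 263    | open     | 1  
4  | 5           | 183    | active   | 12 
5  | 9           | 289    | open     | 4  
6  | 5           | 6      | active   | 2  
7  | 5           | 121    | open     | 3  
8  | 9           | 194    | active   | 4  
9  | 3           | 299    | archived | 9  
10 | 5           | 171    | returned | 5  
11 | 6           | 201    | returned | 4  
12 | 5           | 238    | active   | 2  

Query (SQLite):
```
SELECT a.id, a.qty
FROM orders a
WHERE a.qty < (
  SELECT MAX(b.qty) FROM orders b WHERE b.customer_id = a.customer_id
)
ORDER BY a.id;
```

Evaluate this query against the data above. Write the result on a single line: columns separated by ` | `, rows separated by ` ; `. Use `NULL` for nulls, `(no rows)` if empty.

For each orders row a, compute MAX(qty) over rows sharing a.customer_id.
Keep row a if a.qty < that per-group MAX.
  customer_id=3: MAX(qty) = 9
  customer_id=5: MAX(qty) = 12
  customer_id=6: MAX(qty) = 4
  customer_id=9: MAX(qty) = 4
  customer_id=14: MAX(qty) = 1

1 | 4 ; 2 | 4 ; 6 | 2 ; 7 | 3 ; 10 | 5 ; 12 | 2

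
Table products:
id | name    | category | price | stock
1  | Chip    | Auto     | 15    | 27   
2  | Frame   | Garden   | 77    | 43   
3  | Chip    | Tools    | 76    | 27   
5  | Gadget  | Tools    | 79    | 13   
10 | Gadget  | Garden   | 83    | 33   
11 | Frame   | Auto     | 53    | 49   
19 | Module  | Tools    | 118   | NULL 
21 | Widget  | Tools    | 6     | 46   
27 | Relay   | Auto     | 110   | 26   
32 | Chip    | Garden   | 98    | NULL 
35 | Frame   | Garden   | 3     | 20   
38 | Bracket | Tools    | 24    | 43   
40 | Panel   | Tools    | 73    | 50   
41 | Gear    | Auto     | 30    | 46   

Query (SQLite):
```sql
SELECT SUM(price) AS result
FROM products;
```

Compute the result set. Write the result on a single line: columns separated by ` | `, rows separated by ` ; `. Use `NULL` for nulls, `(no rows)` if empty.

845

All price values: [15, 77, 76, 79, 83, 53, 118, 6, 110, 98, 3, 24, 73, 30].
SUM of non-NULL values = 845.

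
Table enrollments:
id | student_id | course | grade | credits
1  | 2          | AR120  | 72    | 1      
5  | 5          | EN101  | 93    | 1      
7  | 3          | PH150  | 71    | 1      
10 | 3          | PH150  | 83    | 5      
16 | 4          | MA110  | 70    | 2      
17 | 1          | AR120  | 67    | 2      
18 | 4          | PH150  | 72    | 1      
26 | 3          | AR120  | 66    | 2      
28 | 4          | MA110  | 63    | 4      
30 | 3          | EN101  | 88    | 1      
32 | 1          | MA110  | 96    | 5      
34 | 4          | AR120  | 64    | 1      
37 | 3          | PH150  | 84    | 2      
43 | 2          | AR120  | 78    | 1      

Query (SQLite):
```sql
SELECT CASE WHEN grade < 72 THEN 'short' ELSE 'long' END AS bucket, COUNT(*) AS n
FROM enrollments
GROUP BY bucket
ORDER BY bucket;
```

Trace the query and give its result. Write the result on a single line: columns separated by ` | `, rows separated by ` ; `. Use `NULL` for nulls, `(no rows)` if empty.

long | 8 ; short | 6

Bucket rows by grade < 72 → 'short' else 'long'; count each bucket.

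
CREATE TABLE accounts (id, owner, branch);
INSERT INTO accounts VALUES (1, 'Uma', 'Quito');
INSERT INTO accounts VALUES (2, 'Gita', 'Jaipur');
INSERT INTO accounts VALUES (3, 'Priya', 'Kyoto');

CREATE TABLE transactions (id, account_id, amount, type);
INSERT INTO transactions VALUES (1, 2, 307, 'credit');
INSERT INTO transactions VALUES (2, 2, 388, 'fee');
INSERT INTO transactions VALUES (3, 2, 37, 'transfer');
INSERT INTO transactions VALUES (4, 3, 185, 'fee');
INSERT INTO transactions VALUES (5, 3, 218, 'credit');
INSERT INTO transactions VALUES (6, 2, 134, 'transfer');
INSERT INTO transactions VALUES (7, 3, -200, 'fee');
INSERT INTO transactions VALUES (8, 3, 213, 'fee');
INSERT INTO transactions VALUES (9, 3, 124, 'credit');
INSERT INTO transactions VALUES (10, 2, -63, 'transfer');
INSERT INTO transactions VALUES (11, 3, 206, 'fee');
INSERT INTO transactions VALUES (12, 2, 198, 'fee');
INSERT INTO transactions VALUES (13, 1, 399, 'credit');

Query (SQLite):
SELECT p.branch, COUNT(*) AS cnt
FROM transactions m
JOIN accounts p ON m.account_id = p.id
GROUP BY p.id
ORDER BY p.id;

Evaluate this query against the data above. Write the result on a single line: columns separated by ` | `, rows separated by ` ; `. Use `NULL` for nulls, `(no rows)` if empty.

Join each transactions row to its accounts via account_id.
Group joined rows by accounts.id; compute COUNT(*) per group.
  1: ids {13} → COUNT(*)=1
  2: ids {1, 2, 3, 6, 10, 12} → COUNT(*)=6
  3: ids {4, 5, 7, 8, 9, 11} → COUNT(*)=6

Quito | 1 ; Jaipur | 6 ; Kyoto | 6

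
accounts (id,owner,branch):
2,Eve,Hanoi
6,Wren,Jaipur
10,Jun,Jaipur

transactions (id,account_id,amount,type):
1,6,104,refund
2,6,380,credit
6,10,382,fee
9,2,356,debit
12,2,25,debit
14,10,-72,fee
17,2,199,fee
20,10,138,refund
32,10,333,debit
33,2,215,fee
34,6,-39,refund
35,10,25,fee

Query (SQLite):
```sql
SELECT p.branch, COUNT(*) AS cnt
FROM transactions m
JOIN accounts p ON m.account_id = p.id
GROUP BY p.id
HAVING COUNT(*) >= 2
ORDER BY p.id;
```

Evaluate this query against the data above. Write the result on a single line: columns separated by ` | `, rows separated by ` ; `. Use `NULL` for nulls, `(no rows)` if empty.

Hanoi | 4 ; Jaipur | 3 ; Jaipur | 5

Join each transactions row to its accounts via account_id.
Group joined rows by accounts.id; compute COUNT(*) per group.
HAVING: keep groups with count ≥ 2.
  2: ids {9, 12, 17, 33} → COUNT(*)=4
  6: ids {1, 2, 34} → COUNT(*)=3
  10: ids {6, 14, 20, 32, 35} → COUNT(*)=5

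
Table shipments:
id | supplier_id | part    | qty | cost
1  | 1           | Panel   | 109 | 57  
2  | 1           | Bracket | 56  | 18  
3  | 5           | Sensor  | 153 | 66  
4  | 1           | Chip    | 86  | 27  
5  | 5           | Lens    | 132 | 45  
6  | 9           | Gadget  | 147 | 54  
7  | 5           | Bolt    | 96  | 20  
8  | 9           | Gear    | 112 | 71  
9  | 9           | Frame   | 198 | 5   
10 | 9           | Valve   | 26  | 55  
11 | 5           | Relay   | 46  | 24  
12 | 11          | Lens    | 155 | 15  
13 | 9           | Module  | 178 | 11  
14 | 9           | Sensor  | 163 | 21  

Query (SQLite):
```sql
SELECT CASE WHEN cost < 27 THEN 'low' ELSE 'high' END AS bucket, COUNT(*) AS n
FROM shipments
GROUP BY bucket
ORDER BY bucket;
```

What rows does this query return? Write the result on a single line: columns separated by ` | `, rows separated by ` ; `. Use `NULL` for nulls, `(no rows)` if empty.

Bucket rows by cost < 27 → 'low' else 'high'; count each bucket.

high | 7 ; low | 7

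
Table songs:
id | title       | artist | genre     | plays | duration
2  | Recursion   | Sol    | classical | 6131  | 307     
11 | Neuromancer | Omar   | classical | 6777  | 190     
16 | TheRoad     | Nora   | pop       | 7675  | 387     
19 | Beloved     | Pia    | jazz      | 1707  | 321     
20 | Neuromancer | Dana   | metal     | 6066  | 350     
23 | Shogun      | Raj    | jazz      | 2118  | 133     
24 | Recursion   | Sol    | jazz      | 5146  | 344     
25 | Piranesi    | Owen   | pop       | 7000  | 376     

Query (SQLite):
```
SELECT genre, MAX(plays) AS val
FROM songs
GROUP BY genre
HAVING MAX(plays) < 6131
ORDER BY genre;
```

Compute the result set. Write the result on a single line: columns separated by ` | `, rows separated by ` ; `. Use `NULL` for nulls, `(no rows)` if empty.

Partition songs by genre; compute MAX(plays) within each group.
HAVING: keep groups where MAX(plays) < 6131.
  classical: ids {2, 11} → MAX(plays)=6777
  jazz: ids {19, 23, 24} → MAX(plays)=5146
  metal: ids {20} → MAX(plays)=6066
  pop: ids {16, 25} → MAX(plays)=7675

jazz | 5146 ; metal | 6066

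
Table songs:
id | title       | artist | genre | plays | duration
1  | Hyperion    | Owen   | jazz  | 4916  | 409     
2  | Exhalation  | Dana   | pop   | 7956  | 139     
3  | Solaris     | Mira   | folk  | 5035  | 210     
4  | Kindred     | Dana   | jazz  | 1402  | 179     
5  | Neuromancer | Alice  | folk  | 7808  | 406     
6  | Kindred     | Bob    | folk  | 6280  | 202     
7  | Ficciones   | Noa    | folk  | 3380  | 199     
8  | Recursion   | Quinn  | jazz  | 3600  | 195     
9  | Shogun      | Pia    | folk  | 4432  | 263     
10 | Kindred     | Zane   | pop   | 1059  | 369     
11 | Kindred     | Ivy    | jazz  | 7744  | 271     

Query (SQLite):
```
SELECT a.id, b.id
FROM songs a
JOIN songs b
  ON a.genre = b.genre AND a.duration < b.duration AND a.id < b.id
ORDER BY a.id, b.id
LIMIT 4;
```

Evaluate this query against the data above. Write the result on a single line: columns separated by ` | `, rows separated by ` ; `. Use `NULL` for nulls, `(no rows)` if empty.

2 | 10 ; 3 | 5 ; 3 | 9 ; 4 | 8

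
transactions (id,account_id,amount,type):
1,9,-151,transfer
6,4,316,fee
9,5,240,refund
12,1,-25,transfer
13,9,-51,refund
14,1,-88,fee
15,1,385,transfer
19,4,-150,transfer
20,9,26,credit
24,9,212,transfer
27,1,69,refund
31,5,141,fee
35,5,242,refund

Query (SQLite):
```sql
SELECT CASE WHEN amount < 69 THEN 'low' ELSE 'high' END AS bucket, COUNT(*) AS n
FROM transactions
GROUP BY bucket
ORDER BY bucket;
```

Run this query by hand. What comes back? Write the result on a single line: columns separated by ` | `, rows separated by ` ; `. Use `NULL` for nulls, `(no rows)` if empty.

high | 7 ; low | 6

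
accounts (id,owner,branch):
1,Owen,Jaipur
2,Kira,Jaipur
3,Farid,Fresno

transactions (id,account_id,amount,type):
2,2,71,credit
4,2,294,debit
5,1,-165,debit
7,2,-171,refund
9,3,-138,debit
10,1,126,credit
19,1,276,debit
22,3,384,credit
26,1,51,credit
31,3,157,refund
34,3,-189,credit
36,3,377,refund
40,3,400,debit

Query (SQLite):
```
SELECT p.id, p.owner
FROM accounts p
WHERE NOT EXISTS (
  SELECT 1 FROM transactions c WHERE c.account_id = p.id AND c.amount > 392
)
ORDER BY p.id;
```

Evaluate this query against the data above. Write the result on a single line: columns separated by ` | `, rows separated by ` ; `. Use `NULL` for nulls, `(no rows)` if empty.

1 | Owen ; 2 | Kira

For each accounts row, check whether any transactions with matching account_id has amount > 392.
Keep rows where that is false.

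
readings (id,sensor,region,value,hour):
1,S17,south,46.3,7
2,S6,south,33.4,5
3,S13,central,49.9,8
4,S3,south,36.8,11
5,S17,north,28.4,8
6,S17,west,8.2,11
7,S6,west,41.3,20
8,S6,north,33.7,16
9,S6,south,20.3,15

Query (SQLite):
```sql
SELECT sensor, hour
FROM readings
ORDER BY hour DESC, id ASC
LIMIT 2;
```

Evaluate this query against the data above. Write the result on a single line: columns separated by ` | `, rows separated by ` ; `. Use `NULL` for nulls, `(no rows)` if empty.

Sort by hour desc, tiebreak id asc: (20, id=7), (16, id=8), (15, id=9), (11, id=4), (11, id=6) …. Take first 2.

S6 | 20 ; S6 | 16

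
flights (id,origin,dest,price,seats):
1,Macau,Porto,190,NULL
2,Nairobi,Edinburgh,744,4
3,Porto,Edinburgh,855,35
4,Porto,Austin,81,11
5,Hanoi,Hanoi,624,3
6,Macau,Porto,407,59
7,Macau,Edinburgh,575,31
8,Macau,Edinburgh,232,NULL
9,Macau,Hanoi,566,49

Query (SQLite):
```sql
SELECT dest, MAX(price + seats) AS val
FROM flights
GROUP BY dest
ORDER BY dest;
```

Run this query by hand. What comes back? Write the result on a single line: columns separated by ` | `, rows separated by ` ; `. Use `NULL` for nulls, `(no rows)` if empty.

For each row compute price + seats.
Group by dest; take MAX of the expression per group.
  Austin: ids {4} → MAX(price + seats)=92
  Edinburgh: ids {2, 3, 7, 8} → MAX(price + seats)=890
  Hanoi: ids {5, 9} → MAX(price + seats)=627
  Porto: ids {1, 6} → MAX(price + seats)=466

Austin | 92 ; Edinburgh | 890 ; Hanoi | 627 ; Porto | 466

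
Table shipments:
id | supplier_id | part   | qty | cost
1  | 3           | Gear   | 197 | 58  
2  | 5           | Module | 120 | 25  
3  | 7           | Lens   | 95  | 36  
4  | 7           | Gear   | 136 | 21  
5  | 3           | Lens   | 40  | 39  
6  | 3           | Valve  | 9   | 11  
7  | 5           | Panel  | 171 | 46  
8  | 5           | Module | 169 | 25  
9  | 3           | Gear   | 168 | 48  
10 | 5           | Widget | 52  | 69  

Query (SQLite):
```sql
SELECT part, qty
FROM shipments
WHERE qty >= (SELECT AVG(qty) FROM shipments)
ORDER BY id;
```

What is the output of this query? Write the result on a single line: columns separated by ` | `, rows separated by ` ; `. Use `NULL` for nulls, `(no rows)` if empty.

Gear | 197 ; Module | 120 ; Gear | 136 ; Panel | 171 ; Module | 169 ; Gear | 168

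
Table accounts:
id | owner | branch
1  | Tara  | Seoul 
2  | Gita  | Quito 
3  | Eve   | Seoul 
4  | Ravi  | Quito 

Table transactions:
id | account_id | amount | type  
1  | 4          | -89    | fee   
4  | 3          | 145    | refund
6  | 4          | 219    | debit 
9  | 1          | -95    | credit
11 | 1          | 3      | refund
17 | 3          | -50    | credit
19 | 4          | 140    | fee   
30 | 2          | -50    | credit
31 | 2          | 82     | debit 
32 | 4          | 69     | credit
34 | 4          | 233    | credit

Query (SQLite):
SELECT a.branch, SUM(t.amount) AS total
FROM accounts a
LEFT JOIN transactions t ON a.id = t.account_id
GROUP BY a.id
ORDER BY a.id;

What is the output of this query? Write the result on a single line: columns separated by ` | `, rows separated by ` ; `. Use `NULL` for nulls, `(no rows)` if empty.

LEFT JOIN keeps every accounts row; unmatched ones get NULL for transactions columns.
Group by accounts.id and compute SUM(t.amount). SUM over an all-NULL group is NULL.
  1: ids {9, 11} → SUM(t.amount)=-92
  2: ids {30, 31} → SUM(t.amount)=32
  3: ids {4, 17} → SUM(t.amount)=95
  4: ids {1, 6, 19, 32, 34} → SUM(t.amount)=572

Seoul | -92 ; Quito | 32 ; Seoul | 95 ; Quito | 572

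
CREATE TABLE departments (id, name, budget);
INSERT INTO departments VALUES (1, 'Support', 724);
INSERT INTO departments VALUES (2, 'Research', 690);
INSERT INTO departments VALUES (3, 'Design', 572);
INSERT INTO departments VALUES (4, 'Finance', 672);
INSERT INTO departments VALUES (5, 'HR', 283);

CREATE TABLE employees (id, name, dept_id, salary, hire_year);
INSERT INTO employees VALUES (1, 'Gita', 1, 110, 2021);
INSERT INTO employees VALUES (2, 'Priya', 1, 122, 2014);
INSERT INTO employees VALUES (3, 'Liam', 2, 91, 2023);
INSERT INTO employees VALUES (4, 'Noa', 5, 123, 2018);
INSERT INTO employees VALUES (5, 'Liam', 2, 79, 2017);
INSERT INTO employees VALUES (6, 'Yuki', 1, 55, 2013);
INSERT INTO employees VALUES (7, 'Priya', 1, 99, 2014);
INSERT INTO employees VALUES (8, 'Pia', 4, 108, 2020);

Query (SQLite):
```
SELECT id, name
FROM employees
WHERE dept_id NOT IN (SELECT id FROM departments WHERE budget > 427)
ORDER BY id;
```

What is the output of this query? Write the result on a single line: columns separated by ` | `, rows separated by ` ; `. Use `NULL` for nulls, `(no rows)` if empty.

Inner query: departments.id where budget > 427.
Outer: keep employees rows whose dept_id is not in that set.
Inner query → {1, 2, 3, 4}

4 | Noa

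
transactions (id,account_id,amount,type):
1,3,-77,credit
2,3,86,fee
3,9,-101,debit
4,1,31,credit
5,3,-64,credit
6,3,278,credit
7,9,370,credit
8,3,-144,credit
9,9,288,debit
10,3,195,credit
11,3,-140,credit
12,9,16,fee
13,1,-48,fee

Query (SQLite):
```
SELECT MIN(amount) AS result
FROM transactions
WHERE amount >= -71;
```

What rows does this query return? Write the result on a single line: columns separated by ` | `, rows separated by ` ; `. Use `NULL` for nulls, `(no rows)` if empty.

-64

Rows where amount >= -71 → amount values: [86, 31, -64, 278, 370, 288, 195, 16, -48].
MIN of non-NULL values = -64.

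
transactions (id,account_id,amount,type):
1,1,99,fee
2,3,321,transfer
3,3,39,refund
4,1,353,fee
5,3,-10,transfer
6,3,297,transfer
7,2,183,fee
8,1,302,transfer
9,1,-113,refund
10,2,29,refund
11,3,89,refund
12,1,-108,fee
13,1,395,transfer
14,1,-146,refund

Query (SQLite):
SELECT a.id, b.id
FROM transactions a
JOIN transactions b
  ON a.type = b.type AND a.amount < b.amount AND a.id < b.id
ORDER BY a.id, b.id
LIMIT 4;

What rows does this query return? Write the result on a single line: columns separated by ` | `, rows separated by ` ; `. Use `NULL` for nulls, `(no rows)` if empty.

Pairs (a,b) with same type, a.amount < b.amount, a.id < b.id.
type groups: fee:{1,4,7,12} refund:{3,9,10,11,14} transfer:{2,5,6,8,13}
Ordered by (a.id, b.id); first 4.

1 | 4 ; 1 | 7 ; 2 | 13 ; 3 | 11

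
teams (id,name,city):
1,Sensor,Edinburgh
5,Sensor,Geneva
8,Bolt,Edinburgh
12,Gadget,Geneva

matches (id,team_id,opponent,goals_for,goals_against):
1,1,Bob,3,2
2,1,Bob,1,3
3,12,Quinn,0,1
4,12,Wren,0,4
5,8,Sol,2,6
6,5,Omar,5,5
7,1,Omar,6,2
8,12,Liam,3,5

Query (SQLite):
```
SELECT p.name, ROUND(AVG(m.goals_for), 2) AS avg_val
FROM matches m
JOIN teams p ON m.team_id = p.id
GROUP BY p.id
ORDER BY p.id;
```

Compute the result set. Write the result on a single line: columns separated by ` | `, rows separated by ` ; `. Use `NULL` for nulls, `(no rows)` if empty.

Sensor | 3.33 ; Sensor | 5 ; Bolt | 2 ; Gadget | 1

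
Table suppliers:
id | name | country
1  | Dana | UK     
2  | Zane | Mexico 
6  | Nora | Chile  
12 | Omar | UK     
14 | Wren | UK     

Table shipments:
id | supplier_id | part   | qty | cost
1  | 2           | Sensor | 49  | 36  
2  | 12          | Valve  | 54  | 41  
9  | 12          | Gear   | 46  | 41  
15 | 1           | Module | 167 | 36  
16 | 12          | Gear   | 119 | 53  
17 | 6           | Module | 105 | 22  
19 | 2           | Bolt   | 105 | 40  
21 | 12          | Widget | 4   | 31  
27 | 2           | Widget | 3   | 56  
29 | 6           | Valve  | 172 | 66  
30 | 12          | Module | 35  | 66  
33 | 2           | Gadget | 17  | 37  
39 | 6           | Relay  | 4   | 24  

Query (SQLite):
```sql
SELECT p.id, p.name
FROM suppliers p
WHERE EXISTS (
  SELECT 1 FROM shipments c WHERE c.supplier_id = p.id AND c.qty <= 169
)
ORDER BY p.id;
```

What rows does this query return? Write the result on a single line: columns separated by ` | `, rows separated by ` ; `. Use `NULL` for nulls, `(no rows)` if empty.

1 | Dana ; 2 | Zane ; 6 | Nora ; 12 | Omar

For each suppliers row, check whether any shipments with matching supplier_id has qty <= 169.
Keep rows where that is true.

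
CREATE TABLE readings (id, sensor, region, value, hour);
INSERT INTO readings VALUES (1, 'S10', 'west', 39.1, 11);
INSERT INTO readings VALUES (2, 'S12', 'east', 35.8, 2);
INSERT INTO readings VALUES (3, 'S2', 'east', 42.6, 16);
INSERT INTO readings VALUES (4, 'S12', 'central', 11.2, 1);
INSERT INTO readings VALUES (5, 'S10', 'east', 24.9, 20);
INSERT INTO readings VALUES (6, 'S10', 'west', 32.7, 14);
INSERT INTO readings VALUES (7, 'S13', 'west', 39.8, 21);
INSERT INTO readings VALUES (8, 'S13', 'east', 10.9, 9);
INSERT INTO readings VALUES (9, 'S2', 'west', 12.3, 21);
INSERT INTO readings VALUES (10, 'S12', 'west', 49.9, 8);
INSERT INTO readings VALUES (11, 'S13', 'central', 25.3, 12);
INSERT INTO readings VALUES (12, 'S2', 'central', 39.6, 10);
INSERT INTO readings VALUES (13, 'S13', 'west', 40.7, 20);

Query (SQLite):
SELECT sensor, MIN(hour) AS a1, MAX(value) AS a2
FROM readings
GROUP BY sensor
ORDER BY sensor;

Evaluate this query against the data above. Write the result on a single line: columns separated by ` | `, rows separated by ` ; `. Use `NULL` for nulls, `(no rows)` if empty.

S10 | 11 | 39.1 ; S12 | 1 | 49.9 ; S13 | 9 | 40.7 ; S2 | 10 | 42.6

Group readings by sensor.
Per group compute: MIN(hour), MAX(value).
  S10: ids {1, 5, 6} → MIN(hour)=11, MAX(value)=39.1
  S12: ids {2, 4, 10} → MIN(hour)=1, MAX(value)=49.9
  S13: ids {7, 8, 11, 13} → MIN(hour)=9, MAX(value)=40.7
  S2: ids {3, 9, 12} → MIN(hour)=10, MAX(value)=42.6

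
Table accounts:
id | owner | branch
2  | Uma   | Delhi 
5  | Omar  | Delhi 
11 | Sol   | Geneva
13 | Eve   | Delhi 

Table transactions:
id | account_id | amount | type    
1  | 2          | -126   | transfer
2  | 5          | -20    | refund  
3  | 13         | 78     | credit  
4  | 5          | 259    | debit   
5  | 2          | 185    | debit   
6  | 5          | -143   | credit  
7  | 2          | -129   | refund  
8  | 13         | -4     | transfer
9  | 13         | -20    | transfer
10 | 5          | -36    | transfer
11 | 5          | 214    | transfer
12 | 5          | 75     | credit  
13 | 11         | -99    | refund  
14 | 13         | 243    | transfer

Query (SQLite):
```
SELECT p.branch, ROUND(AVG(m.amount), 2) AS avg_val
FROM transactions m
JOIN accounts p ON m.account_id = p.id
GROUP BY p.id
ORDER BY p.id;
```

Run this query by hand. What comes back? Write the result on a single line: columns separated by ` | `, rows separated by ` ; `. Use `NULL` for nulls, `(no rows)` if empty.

Join each transactions row to its accounts via account_id.
Group joined rows by accounts.id; compute ROUND(AVG(m.amount), 2) per group.
  2: ids {1, 5, 7} → ROUND(AVG(m.amount), 2)=-23.33
  5: ids {2, 4, 6, 10, 11, 12} → ROUND(AVG(m.amount), 2)=58.17
  11: ids {13} → ROUND(AVG(m.amount), 2)=-99
  13: ids {3, 8, 9, 14} → ROUND(AVG(m.amount), 2)=74.25

Delhi | -23.33 ; Delhi | 58.17 ; Geneva | -99 ; Delhi | 74.25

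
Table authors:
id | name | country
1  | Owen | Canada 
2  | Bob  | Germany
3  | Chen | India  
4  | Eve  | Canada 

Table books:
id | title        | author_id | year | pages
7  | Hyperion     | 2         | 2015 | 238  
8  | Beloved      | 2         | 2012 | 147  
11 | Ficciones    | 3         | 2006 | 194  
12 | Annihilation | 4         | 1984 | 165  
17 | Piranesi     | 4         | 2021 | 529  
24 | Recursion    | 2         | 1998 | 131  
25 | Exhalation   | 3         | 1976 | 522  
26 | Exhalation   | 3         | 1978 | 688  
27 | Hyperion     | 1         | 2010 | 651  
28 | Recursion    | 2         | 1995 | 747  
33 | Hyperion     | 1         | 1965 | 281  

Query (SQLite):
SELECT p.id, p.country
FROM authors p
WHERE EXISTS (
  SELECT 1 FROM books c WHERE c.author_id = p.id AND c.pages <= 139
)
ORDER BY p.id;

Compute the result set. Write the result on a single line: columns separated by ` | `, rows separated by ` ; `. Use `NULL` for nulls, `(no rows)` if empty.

For each authors row, check whether any books with matching author_id has pages <= 139.
Keep rows where that is true.

2 | Germany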